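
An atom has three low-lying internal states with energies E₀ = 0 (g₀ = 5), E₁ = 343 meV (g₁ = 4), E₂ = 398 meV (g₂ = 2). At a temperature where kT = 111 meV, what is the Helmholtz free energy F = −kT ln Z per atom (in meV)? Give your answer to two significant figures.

Eᵢ/kT = 0, 3.090, 3.586.
Z = Σ gᵢe^(−Eᵢ/kT) = 5·e^(−0) + 4·e^(−3.090) + 2·e^(−3.586) = 5.000 + 0.1820 + 0.05542 = 5.237.
F = −kT ln Z = −111 × ln(5.237) = −111 × 1.656 = -180 meV.

-180 meV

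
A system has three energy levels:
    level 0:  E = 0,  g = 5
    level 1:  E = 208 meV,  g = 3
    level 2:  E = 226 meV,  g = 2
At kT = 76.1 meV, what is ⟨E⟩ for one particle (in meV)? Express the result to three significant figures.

Eᵢ/kT = 0, 2.7332, 2.9698.
Z = Σ gᵢe^(−Eᵢ/kT) = 5·e^(−0) + 3·e^(−2.7332) + 2·e^(−2.9698) = 5.0000 + 0.19503 + 0.10263 = 5.2977.
⟨E⟩ = Σ Eᵢ gᵢe^(−Eᵢ/kT) / Z = (0·5.0000 + 208·0.19503 + 226·0.10263) / 5.2977 = 12.0 meV.

12.0 meV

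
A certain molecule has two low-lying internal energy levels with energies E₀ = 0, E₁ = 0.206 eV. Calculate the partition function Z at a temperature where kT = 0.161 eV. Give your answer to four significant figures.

Eᵢ/kT = 0, 1.27950.
Z = Σ e^(−Eᵢ/kT) = e^(−0) + e^(−1.27950) = 1.00000 + 0.278176 = 1.27818.

Z = 1.278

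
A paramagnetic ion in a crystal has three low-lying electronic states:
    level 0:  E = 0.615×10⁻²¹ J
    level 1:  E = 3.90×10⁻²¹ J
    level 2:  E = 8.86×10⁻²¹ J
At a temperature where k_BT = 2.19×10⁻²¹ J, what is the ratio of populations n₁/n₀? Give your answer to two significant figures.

n₁/n₀ = exp[−(E₁−E₀)/kT] = exp(−(3.285 ×10⁻²¹ J)/(2.19 ×10⁻²¹ J)) = exp(-1.500) = 0.22.

0.22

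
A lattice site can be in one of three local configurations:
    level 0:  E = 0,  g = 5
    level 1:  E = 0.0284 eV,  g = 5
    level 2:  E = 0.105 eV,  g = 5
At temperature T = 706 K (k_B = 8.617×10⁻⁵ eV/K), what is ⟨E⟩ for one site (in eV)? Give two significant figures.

k_BT = 8.617×10⁻⁵ × 706 K = 0.06084 eV.
Eᵢ/kT = 0, 0.4668, 1.726.
Z = Σ gᵢe^(−Eᵢ/kT) = 5·e^(−0) + 5·e^(−0.4668) + 5·e^(−1.726) = 5.000 + 3.135 + 0.8900 = 9.025.
⟨E⟩ = Σ Eᵢ gᵢe^(−Eᵢ/kT) / Z = (0·5.000 + 0.0284·3.135 + 0.105·0.8900) / 9.025 = 0.020 eV.

0.020 eV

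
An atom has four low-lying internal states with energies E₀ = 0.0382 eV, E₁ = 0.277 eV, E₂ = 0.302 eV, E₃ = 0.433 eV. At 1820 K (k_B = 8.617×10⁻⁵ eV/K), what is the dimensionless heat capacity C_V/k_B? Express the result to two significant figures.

0.71

k_BT = 8.617×10⁻⁵ × 1820 K = 0.1568 eV.
Eᵢ/kT = 0.2436, 1.767, 1.926, 2.761.
Z = Σ e^(−Eᵢ/kT) = e^(−0.2436) + e^(−1.767) + e^(−1.926) + e^(−2.761) = 0.7838 + 0.1708 + 0.1457 + 0.06323 = 1.164.
⟨E⟩ = 0.1277 eV, ⟨E²⟩ = 0.03384 eV².
C_V/k_B = (⟨E²⟩ − ⟨E⟩²)/(kT)² = (0.03384 − 0.01631)/0.02459 = 0.71.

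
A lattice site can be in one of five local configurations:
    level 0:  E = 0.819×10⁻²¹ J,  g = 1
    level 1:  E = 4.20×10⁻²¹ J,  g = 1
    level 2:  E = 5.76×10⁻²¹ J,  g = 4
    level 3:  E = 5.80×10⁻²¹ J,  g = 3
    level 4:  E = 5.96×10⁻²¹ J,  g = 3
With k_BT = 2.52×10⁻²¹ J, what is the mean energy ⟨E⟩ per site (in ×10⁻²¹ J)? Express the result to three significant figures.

Eᵢ/kT = 0.32500, 1.6667, 2.2857, 2.3016, 2.3651.
Z = Σ gᵢe^(−Eᵢ/kT) = 1·e^(−0.32500) + 1·e^(−1.6667) + 4·e^(−2.2857) + 3·e^(−2.3016) + 3·e^(−2.3651) = 0.72253 + 0.18887 + 0.40681 + 0.30030 + 0.28182 = 1.9003.
⟨E⟩ = Σ Eᵢ gᵢe^(−Eᵢ/kT) / Z = (0.819·0.72253 + 4.20·0.18887 + 5.76·0.40681 + 5.80·0.30030 + 5.96·0.28182) / 1.9003 = 3.76 ×10⁻²¹ J.

3.76 ×10⁻²¹ J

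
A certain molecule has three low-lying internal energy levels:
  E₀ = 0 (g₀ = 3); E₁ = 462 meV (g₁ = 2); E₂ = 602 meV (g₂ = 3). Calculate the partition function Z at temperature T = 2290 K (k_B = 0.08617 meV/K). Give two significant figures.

k_BT = 0.08617 × 2290 K = 197.3 meV.
Eᵢ/kT = 0, 2.342, 3.051.
Z = Σ gᵢe^(−Eᵢ/kT) = 3·e^(−0) + 2·e^(−2.342) + 3·e^(−3.051) = 3.000 + 0.1923 + 0.1419 = 3.334.

Z = 3.3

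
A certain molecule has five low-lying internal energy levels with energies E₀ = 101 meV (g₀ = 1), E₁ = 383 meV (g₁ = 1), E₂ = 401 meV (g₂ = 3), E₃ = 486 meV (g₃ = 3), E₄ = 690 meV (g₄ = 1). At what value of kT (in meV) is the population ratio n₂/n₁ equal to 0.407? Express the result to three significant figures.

9.01 meV

n₂/n₁ = (g₂/g₁) exp[−(E₂−E₁)/kT] = 0.407.
⇒ (E₂−E₁)/kT = ln((3/1)/0.407) = ln(7.3710) = 1.9976.
kT = 18 meV / 1.9976 = 9.01 meV.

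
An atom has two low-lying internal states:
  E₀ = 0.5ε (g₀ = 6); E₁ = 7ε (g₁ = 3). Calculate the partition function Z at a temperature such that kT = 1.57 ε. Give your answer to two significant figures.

Z = 4.4

Eᵢ/kT = 0.3185, 4.459.
Z = Σ gᵢe^(−Eᵢ/kT) = 6·e^(−0.3185) + 3·e^(−4.459) = 4.363 + 0.03472 = 4.398.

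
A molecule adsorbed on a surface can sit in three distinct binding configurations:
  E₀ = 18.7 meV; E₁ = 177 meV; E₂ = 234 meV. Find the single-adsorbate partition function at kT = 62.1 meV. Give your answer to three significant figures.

Eᵢ/kT = 0.30113, 2.8502, 3.7681.
Z = Σ e^(−Eᵢ/kT) = e^(−0.30113) + e^(−2.8502) + e^(−3.7681) = 0.73998 + 0.057833 + 0.023096 = 0.82091.

Z = 0.821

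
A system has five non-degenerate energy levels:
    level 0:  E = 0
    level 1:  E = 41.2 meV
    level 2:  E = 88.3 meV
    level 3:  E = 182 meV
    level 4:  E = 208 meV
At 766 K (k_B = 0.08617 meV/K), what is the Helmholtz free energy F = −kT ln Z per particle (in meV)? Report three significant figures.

k_BT = 0.08617 × 766 K = 66.006 meV.
Eᵢ/kT = 0, 0.62419, 1.3378, 2.7573, 3.1512.
Z = Σ e^(−Eᵢ/kT) = e^(−0) + e^(−0.62419) + e^(−1.3378) + e^(−2.7573) + e^(−3.1512) = 1.0000 + 0.53570 + 0.26242 + 0.063463 + 0.042801 = 1.9044.
F = −kT ln Z = −66.006 × ln(1.9044) = −66.006 × 0.64417 = -42.5 meV.

-42.5 meV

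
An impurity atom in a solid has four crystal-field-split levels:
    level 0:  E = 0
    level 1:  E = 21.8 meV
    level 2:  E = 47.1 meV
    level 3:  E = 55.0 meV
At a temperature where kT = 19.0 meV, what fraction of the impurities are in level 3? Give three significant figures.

0.0380

Eᵢ/kT = 0, 1.1474, 2.4789, 2.8947.
Z = Σ e^(−Eᵢ/kT) = e^(−0) + e^(−1.1474) + e^(−2.4789) + e^(−2.8947) = 1.0000 + 0.31746 + 0.083835 + 0.055316 = 1.4566.
P₃ = e^(−E₃/kT) / Z = 0.055316/1.4566 = 0.0380.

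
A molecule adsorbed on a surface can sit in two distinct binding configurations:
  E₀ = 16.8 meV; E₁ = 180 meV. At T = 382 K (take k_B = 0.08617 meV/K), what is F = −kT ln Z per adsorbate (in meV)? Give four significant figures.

k_BT = 0.08617 × 382 K = 32.9169 meV.
Eᵢ/kT = 0.510376, 5.46832.
Z = Σ e^(−Eᵢ/kT) = e^(−0.510376) + e^(−5.46832) = 0.600270 + 0.00421831 = 0.604488.
F = −kT ln Z = −32.9169 × ln(0.604488) = −32.9169 × -0.503373 = 16.57 meV.

16.57 meV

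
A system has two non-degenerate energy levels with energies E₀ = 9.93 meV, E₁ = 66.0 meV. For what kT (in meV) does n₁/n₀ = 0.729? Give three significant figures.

177 meV

n₁/n₀ = exp[−(E₁−E₀)/kT] = 0.729.
⇒ (E₁−E₀)/kT = ln(1/0.729) = ln(1.3717) = 0.31605.
kT = 56.07 meV / 0.31605 = 177 meV.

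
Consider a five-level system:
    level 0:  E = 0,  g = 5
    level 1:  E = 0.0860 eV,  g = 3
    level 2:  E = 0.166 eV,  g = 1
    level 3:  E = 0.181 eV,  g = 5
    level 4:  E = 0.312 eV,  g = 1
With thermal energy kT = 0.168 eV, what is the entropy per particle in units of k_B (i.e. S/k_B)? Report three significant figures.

Eᵢ/kT = 0, 0.51190, 0.98810, 1.0774, 1.8571.
Z = Σ gᵢe^(−Eᵢ/kT) = 5·e^(−0) + 3·e^(−0.51190) + 1·e^(−0.98810) + 5·e^(−1.0774) + 1·e^(−1.8571) = 5.0000 + 1.7981 + 0.37228 + 1.7024 + 0.15612 = 9.0289.
⟨E⟩ = Σ EᵢPᵢ = 0.063494 eV.
S/k_B = ln Z + ⟨E⟩/kT = ln(9.0289) + 0.063494/0.168 = 2.2004 + 0.37794 = 2.58.

2.58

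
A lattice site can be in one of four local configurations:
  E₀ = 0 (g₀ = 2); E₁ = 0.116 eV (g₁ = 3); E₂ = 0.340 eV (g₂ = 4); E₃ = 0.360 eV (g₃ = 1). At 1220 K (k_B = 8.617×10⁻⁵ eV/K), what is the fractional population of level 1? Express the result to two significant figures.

k_BT = 8.617×10⁻⁵ × 1220 K = 0.1051 eV.
Eᵢ/kT = 0, 1.104, 3.235, 3.425.
Z = Σ gᵢe^(−Eᵢ/kT) = 2·e^(−0) + 3·e^(−1.104) + 4·e^(−3.235) + 1·e^(−3.425) = 2.000 + 0.9946 + 0.1574 + 0.03255 = 3.185.
P₁ = g₁ e^(−E₁/kT) / Z = 0.9946/3.185 = 0.31.

0.31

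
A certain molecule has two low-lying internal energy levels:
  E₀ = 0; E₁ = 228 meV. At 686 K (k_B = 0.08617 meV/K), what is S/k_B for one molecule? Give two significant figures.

0.10

k_BT = 0.08617 × 686 K = 59.11 meV.
Eᵢ/kT = 0, 3.857.
Z = Σ e^(−Eᵢ/kT) = e^(−0) + e^(−3.857) = 1.000 + 0.02113 = 1.021.
⟨E⟩ = Σ EᵢPᵢ = 4.719 meV.
S/k_B = ln Z + ⟨E⟩/kT = ln(1.021) + 4.719/59.11 = 0.02078 + 0.07983 = 0.10.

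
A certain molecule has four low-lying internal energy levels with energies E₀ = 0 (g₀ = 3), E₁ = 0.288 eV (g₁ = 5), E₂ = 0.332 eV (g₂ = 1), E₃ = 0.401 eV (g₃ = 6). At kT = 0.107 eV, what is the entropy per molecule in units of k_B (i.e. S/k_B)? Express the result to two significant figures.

1.7

Eᵢ/kT = 0, 2.692, 3.103, 3.748.
Z = Σ gᵢe^(−Eᵢ/kT) = 3·e^(−0) + 5·e^(−2.692) + 1·e^(−3.103) + 6·e^(−3.748) = 3.000 + 0.3387 + 0.04491 + 0.1414 = 3.525.
⟨E⟩ = Σ EᵢPᵢ = 0.04799 eV.
S/k_B = ln Z + ⟨E⟩/kT = ln(3.525) + 0.04799/0.107 = 1.260 + 0.4485 = 1.7.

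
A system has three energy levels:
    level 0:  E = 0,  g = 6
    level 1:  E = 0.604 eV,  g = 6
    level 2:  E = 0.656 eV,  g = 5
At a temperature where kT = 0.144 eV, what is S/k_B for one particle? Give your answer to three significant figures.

Eᵢ/kT = 0, 4.1944, 4.5556.
Z = Σ gᵢe^(−Eᵢ/kT) = 6·e^(−0) + 6·e^(−4.1944) + 5·e^(−4.5556) = 6.0000 + 0.090479 + 0.052541 = 6.1430.
⟨E⟩ = Σ EᵢPᵢ = 0.014507 eV.
S/k_B = ln Z + ⟨E⟩/kT = ln(6.1430) + 0.014507/0.144 = 1.8153 + 0.10074 = 1.92.

1.92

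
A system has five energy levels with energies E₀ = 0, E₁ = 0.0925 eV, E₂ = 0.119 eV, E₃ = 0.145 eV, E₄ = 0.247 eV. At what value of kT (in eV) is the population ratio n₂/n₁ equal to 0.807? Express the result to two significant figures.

n₂/n₁ = exp[−(E₂−E₁)/kT] = 0.807.
⇒ (E₂−E₁)/kT = ln(1/0.807) = ln(1.239) = 0.2143.
kT = 0.0265 eV / 0.2143 = 0.12 eV.

0.12 eV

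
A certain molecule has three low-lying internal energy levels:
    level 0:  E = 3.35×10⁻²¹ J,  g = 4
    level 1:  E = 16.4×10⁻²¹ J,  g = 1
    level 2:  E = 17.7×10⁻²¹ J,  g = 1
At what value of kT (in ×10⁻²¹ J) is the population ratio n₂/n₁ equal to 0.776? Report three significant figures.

n₂/n₁ = (g₂/g₁) exp[−(E₂−E₁)/kT] = 0.776.
⇒ (E₂−E₁)/kT = ln((1/1)/0.776) = ln(1.2887) = 0.25363.
kT = 1.3 ×10⁻²¹ J / 0.25363 = 5.13 ×10⁻²¹ J.

5.13 ×10⁻²¹ J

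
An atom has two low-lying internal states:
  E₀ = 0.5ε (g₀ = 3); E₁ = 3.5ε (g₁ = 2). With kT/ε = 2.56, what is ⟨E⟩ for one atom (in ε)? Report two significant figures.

Eᵢ/kT = 0.1953, 1.367.
Z = Σ gᵢe^(−Eᵢ/kT) = 3·e^(−0.1953) + 2·e^(−1.367) = 2.468 + 0.5097 = 2.978.
⟨E⟩ = Σ Eᵢ gᵢe^(−Eᵢ/kT) / Z = (0.5·2.468 + 3.5·0.5097) / 2.978 = 1.0 ε.

1.0 ε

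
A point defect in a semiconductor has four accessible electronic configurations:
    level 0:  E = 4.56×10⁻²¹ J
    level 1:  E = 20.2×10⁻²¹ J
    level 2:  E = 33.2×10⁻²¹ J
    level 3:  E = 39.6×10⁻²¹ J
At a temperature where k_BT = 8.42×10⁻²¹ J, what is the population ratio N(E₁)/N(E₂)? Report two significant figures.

4.7

n₁/n₂ = exp[−(E₁−E₂)/kT] = exp(−(-13.0 ×10⁻²¹ J)/(8.42 ×10⁻²¹ J)) = exp(1.544) = 4.7.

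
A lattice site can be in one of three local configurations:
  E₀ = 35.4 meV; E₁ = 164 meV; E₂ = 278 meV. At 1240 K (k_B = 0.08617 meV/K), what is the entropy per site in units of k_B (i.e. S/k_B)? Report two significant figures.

k_BT = 0.08617 × 1240 K = 106.9 meV.
Eᵢ/kT = 0.3312, 1.534, 2.601.
Z = Σ e^(−Eᵢ/kT) = e^(−0.3312) + e^(−1.534) + e^(−2.601) = 0.7181 + 0.2157 + 0.07420 = 1.008.
⟨E⟩ = Σ EᵢPᵢ = 80.78 meV.
S/k_B = ln Z + ⟨E⟩/kT = ln(1.008) + 80.78/106.9 = 0.007968 + 0.7557 = 0.76.

0.76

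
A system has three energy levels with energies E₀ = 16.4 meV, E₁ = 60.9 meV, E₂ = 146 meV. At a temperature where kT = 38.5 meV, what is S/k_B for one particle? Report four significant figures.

Eᵢ/kT = 0.425974, 1.58182, 3.79221.
Z = Σ e^(−Eᵢ/kT) = e^(−0.425974) + e^(−1.58182) + e^(−3.79221) = 0.653133 + 0.205601 + 0.0225457 = 0.881280.
⟨E⟩ = Σ EᵢPᵢ = 30.0973 meV.
S/k_B = ln Z + ⟨E⟩/kT = ln(0.881280) + 30.0973/38.5 = -0.126380 + 0.781748 = 0.6554.

0.6554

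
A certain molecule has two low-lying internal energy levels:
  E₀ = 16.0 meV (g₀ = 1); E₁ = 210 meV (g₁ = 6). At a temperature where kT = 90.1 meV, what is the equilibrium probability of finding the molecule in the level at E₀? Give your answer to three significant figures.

0.589

Eᵢ/kT = 0.17758, 2.3307.
Z = Σ gᵢe^(−Eᵢ/kT) = 1·e^(−0.17758) + 6·e^(−2.3307) = 0.83729 + 0.58337 = 1.4207.
P₀ = g₀ e^(−E₀/kT) / Z = 0.83729/1.4207 = 0.589.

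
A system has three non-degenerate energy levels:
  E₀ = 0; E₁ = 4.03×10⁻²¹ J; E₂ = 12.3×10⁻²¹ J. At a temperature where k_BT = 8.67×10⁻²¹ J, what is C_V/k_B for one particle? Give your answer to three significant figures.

Eᵢ/kT = 0, 0.46482, 1.4187.
Z = Σ e^(−Eᵢ/kT) = e^(−0) + e^(−0.46482) + e^(−1.4187) = 1.0000 + 0.62825 + 0.24203 = 1.8703.
⟨E⟩ = 2.9454, ⟨E²⟩ = 25.033.
C_V/k_B = (⟨E²⟩ − ⟨E⟩²)/(kT)² = (25.033 − 8.6754)/75.169 = 0.218.

0.218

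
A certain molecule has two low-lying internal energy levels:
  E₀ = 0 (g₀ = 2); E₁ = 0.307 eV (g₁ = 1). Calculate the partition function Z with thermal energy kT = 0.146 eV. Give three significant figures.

Eᵢ/kT = 0, 2.1027.
Z = Σ gᵢe^(−Eᵢ/kT) = 2·e^(−0) + 1·e^(−2.1027) = 2.0000 + 0.12213 = 2.1221.

Z = 2.12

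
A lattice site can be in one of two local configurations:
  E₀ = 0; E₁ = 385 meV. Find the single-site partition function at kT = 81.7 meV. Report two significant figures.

Z = 1.0

Eᵢ/kT = 0, 4.712.
Z = Σ e^(−Eᵢ/kT) = e^(−0) + e^(−4.712) = 1.000 + 0.008987 = 1.009.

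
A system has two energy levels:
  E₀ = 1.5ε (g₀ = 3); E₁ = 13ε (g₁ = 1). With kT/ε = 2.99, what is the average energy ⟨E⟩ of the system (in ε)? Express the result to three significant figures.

1.58 ε

Eᵢ/kT = 0.50167, 4.3478.
Z = Σ gᵢe^(−Eᵢ/kT) = 3·e^(−0.50167) + 1·e^(−4.3478) = 1.8166 + 0.012935 = 1.8295.
⟨E⟩ = Σ Eᵢ gᵢe^(−Eᵢ/kT) / Z = (1.5·1.8166 + 13·0.012935) / 1.8295 = 1.58 ε.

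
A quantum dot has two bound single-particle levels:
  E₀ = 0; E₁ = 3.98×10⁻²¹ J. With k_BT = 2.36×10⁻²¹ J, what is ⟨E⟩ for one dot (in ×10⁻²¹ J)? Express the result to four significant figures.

Eᵢ/kT = 0, 1.68644.
Z = Σ e^(−Eᵢ/kT) = e^(−0) + e^(−1.68644) = 1.00000 + 0.185178 = 1.18518.
⟨E⟩ = Σ Eᵢ e^(−Eᵢ/kT) / Z = (0·1.00000 + 3.98·0.185178) / 1.18518 = 0.6219 ×10⁻²¹ J.

0.6219 ×10⁻²¹ J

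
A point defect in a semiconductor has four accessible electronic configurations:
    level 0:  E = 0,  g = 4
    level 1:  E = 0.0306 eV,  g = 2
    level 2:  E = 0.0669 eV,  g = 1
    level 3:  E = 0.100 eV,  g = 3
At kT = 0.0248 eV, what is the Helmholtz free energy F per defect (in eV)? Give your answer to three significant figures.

-0.0384 eV

Eᵢ/kT = 0, 1.2339, 2.6976, 4.0323.
Z = Σ gᵢe^(−Eᵢ/kT) = 4·e^(−0) + 2·e^(−1.2339) + 1·e^(−2.6976) + 3·e^(−4.0323) = 4.0000 + 0.58231 + 0.067367 + 0.053200 = 4.7029.
F = −kT ln Z = −0.0248 × ln(4.7029) = −0.0248 × 1.5482 = -0.0384 eV.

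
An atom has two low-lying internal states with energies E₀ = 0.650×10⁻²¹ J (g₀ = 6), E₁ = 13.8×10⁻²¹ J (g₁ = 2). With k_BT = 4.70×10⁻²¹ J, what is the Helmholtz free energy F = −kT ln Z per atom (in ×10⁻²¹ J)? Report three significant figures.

-7.87 ×10⁻²¹ J

Eᵢ/kT = 0.13830, 2.9362.
Z = Σ gᵢe^(−Eᵢ/kT) = 6·e^(−0.13830) + 2·e^(−2.9362) = 5.2250 + 0.10613 = 5.3311.
F = −kT ln Z = −4.70 × ln(5.3311) = −4.70 × 1.6736 = -7.87 ×10⁻²¹ J.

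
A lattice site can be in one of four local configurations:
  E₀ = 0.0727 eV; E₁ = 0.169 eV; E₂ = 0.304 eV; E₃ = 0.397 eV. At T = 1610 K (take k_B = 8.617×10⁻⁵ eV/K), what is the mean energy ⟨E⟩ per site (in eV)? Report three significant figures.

k_BT = 8.617×10⁻⁵ × 1610 K = 0.13873 eV.
Eᵢ/kT = 0.52404, 1.2182, 2.1913, 2.8617.
Z = Σ e^(−Eᵢ/kT) = e^(−0.52404) + e^(−1.2182) + e^(−2.1913) + e^(−2.8617) = 0.59212 + 0.29576 + 0.11177 + 0.057171 = 1.0568.
⟨E⟩ = Σ Eᵢ e^(−Eᵢ/kT) / Z = (0.0727·0.59212 + 0.169·0.29576 + 0.304·0.11177 + 0.397·0.057171) / 1.0568 = 0.142 eV.

0.142 eV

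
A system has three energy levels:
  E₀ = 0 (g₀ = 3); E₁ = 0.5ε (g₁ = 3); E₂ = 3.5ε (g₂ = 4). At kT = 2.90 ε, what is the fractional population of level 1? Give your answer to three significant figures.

0.376

Eᵢ/kT = 0, 0.17241, 1.2069.
Z = Σ gᵢe^(−Eᵢ/kT) = 3·e^(−0) + 3·e^(−0.17241) + 4·e^(−1.2069) = 3.0000 + 2.5249 + 1.1965 = 6.7214.
P₁ = g₁ e^(−E₁/kT) / Z = 2.5249/6.7214 = 0.376.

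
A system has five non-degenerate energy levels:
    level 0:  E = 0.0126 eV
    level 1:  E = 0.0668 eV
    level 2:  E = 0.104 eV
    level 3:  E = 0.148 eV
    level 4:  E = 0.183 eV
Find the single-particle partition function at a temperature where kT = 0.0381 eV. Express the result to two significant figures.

Eᵢ/kT = 0.3307, 1.753, 2.730, 3.885, 4.803.
Z = Σ e^(−Eᵢ/kT) = e^(−0.3307) + e^(−1.753) + e^(−2.730) + e^(−3.885) + e^(−4.803) = 0.7184 + 0.1733 + 0.06522 + 0.02055 + 0.008205 = 0.9857.

Z = 0.99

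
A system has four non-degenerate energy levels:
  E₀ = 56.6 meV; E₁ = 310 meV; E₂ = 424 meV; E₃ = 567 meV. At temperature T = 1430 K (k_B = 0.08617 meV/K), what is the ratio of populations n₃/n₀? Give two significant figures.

0.016

k_BT = 0.08617 × 1430 K = 123.2 meV.
n₃/n₀ = exp[−(E₃−E₀)/kT] = exp(−(510.4 meV)/(123.2 meV)) = exp(-4.143) = 0.016.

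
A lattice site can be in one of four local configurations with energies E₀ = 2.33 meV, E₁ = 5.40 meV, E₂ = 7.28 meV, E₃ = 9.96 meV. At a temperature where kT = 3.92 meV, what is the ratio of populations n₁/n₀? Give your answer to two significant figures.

n₁/n₀ = exp[−(E₁−E₀)/kT] = exp(−(3.07 meV)/(3.92 meV)) = exp(-0.7832) = 0.46.

0.46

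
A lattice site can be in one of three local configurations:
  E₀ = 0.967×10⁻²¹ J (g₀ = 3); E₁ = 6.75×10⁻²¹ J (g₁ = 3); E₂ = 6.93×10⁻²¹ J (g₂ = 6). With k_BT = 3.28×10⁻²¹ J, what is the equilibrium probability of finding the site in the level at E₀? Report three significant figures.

0.668

Eᵢ/kT = 0.29482, 2.0579, 2.1128.
Z = Σ gᵢe^(−Eᵢ/kT) = 3·e^(−0.29482) + 3·e^(−2.0579) + 6·e^(−2.1128) = 2.2340 + 0.38317 + 0.72539 = 3.3426.
P₀ = g₀ e^(−E₀/kT) / Z = 2.2340/3.3426 = 0.668.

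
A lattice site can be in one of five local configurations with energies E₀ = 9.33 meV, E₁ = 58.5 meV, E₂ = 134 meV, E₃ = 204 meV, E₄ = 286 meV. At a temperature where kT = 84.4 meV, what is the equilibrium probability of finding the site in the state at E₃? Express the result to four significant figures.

Eᵢ/kT = 0.110545, 0.693128, 1.58768, 2.41706, 3.38863.
Z = Σ e^(−Eᵢ/kT) = e^(−0.110545) + e^(−0.693128) + e^(−1.58768) + e^(−2.41706) + e^(−3.38863) = 0.895346 + 0.500010 + 0.204399 + 0.0891834 + 0.0337549 = 1.72269.
P₃ = e^(−E₃/kT) / Z = 0.0891834/1.72269 = 0.05177.

0.05177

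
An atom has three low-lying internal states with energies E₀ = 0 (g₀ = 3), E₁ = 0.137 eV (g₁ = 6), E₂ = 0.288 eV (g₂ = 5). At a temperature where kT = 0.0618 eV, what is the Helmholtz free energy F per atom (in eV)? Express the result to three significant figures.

Eᵢ/kT = 0, 2.2168, 4.6602.
Z = Σ gᵢe^(−Eᵢ/kT) = 3·e^(−0) + 6·e^(−2.2168) + 5·e^(−4.6602) = 3.0000 + 0.65374 + 0.047323 = 3.7011.
F = −kT ln Z = −0.0618 × ln(3.7011) = −0.0618 × 1.3086 = -0.0809 eV.

-0.0809 eV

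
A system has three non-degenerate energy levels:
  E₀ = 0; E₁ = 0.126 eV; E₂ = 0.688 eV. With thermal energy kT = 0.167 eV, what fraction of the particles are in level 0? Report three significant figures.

0.673

Eᵢ/kT = 0, 0.75449, 4.1198.
Z = Σ e^(−Eᵢ/kT) = e^(−0) + e^(−0.75449) + e^(−4.1198) = 1.0000 + 0.47025 + 0.016248 = 1.4865.
P₀ = e^(−E₀/kT) / Z = 1.0000/1.4865 = 0.673.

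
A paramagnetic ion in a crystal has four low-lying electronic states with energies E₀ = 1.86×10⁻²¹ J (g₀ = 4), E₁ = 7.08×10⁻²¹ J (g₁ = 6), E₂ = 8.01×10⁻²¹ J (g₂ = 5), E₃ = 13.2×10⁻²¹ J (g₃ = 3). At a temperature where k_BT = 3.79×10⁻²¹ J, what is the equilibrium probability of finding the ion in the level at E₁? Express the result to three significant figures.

Eᵢ/kT = 0.49077, 1.8681, 2.1135, 3.4828.
Z = Σ gᵢe^(−Eᵢ/kT) = 4·e^(−0.49077) + 6·e^(−1.8681) + 5·e^(−2.1135) + 3·e^(−3.4828) = 2.4486 + 0.92650 + 0.60407 + 0.092164 = 4.0713.
P₁ = g₁ e^(−E₁/kT) / Z = 0.92650/4.0713 = 0.228.

0.228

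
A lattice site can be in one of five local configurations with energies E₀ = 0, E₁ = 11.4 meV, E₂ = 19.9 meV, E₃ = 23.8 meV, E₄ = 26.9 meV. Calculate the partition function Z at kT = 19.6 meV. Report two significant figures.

Eᵢ/kT = 0, 0.5816, 1.015, 1.214, 1.372.
Z = Σ e^(−Eᵢ/kT) = e^(−0) + e^(−0.5816) + e^(−1.015) + e^(−1.214) + e^(−1.372) = 1.000 + 0.5590 + 0.3624 + 0.2970 + 0.2536 = 2.472.

Z = 2.5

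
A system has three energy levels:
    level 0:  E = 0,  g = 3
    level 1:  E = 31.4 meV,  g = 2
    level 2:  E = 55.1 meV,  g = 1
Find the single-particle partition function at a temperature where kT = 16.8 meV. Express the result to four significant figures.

Z = 3.346

Eᵢ/kT = 0, 1.86905, 3.27976.
Z = Σ gᵢe^(−Eᵢ/kT) = 3·e^(−0) + 2·e^(−1.86905) + 1·e^(−3.27976) = 3.00000 + 0.308540 + 0.0376373 = 3.34618.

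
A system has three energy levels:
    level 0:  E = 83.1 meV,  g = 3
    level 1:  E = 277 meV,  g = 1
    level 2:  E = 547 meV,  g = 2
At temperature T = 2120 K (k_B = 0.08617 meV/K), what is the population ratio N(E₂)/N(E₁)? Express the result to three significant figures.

0.456

k_BT = 0.08617 × 2120 K = 182.68 meV.
n₂/n₁ = (g₂/g₁) exp[−(E₂−E₁)/kT] = (2/1) × exp(−(270 meV)/(182.68 meV)) = (2/1) × exp(-1.4780) = 0.456.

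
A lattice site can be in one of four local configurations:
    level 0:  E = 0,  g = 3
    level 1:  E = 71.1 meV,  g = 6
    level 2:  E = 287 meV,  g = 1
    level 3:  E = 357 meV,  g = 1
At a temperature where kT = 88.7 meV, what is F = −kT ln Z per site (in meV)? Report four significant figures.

Eᵢ/kT = 0, 0.801578, 3.23563, 4.02480.
Z = Σ gᵢe^(−Eᵢ/kT) = 3·e^(−0) + 6·e^(−0.801578) + 1·e^(−3.23563) + 1·e^(−4.02480) = 3.00000 + 2.69172 + 0.0393354 + 0.0178670 = 5.74892.
F = −kT ln Z = −88.7 × ln(5.74892) = −88.7 × 1.74901 = -155.1 meV.

-155.1 meV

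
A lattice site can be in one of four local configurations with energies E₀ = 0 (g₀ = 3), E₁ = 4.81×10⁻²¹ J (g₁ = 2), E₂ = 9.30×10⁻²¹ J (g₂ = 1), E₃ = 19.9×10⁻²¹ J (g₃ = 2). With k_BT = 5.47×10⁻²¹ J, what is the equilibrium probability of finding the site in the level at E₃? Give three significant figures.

0.0129

Eᵢ/kT = 0, 0.87934, 1.7002, 3.6380.
Z = Σ gᵢe^(−Eᵢ/kT) = 3·e^(−0) + 2·e^(−0.87934) + 1·e^(−1.7002) + 2·e^(−3.6380) = 3.0000 + 0.83011 + 0.18265 + 0.052610 = 4.0654.
P₃ = g₃ e^(−E₃/kT) / Z = 0.052610/4.0654 = 0.0129.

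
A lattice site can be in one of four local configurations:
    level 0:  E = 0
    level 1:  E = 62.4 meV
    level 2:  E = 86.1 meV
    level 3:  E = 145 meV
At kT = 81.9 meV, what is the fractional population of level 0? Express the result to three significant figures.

0.503

Eᵢ/kT = 0, 0.76190, 1.0513, 1.7705.
Z = Σ e^(−Eᵢ/kT) = e^(−0) + e^(−0.76190) + e^(−1.0513) + e^(−1.7705) = 1.0000 + 0.46678 + 0.34948 + 0.17025 = 1.9865.
P₀ = e^(−E₀/kT) / Z = 1.0000/1.9865 = 0.503.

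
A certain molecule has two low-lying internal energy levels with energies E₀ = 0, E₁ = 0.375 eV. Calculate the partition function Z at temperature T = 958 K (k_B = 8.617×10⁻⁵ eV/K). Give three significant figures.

Z = 1.01

k_BT = 8.617×10⁻⁵ × 958 K = 0.082551 eV.
Eᵢ/kT = 0, 4.5426.
Z = Σ e^(−Eᵢ/kT) = e^(−0) + e^(−4.5426) = 1.0000 + 0.010646 = 1.0106.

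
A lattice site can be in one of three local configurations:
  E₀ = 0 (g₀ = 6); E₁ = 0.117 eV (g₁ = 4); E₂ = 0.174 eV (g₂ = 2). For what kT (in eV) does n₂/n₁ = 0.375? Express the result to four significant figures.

n₂/n₁ = (g₂/g₁) exp[−(E₂−E₁)/kT] = 0.375.
⇒ (E₂−E₁)/kT = ln((2/4)/0.375) = ln(1.33333) = 0.287680.
kT = 0.057 eV / 0.287680 = 0.1981 eV.

0.1981 eV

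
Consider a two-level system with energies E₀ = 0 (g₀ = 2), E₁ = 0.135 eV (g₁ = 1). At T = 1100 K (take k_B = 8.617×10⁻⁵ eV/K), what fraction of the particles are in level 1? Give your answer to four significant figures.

0.1074

k_BT = 8.617×10⁻⁵ × 1100 K = 0.0947870 eV.
Eᵢ/kT = 0, 1.42425.
Z = Σ gᵢe^(−Eᵢ/kT) = 2·e^(−0) + 1·e^(−1.42425) = 2.00000 + 0.240689 = 2.24069.
P₁ = g₁ e^(−E₁/kT) / Z = 0.240689/2.24069 = 0.1074.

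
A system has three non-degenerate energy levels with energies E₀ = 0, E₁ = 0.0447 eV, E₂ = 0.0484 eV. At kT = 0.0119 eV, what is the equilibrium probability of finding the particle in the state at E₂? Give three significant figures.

Eᵢ/kT = 0, 3.7563, 4.0672.
Z = Σ e^(−Eᵢ/kT) = e^(−0) + e^(−3.7563) + e^(−4.0672) = 1.0000 + 0.023370 + 0.017125 = 1.0405.
P₂ = e^(−E₂/kT) / Z = 0.017125/1.0405 = 0.0165.

0.0165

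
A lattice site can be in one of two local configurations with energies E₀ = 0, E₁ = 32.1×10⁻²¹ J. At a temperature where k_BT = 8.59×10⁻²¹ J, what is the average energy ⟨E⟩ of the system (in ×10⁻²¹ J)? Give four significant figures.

Eᵢ/kT = 0, 3.73690.
Z = Σ e^(−Eᵢ/kT) = e^(−0) + e^(−3.73690) = 1.00000 + 0.0238279 = 1.02383.
⟨E⟩ = Σ Eᵢ e^(−Eᵢ/kT) / Z = (0·1.00000 + 32.1·0.0238279) / 1.02383 = 0.7471 ×10⁻²¹ J.

0.7471 ×10⁻²¹ J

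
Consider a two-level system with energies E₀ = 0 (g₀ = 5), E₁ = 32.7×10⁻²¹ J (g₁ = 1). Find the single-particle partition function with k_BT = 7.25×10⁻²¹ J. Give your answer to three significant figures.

Z = 5.01

Eᵢ/kT = 0, 4.5103.
Z = Σ gᵢe^(−Eᵢ/kT) = 5·e^(−0) + 1·e^(−4.5103) = 5.0000 + 0.010995 = 5.0110.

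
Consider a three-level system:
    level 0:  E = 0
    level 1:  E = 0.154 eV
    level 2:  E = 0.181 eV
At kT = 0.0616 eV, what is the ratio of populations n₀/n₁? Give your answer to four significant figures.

n₀/n₁ = exp[−(E₀−E₁)/kT] = exp(−(-0.154 eV)/(0.0616 eV)) = exp(2.50000) = 12.18.

12.18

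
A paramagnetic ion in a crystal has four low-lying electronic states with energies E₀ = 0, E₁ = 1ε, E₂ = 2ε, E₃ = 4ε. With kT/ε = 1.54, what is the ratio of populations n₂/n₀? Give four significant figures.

0.2729

n₂/n₀ = exp[−(E₂−E₀)/kT] = exp(−(2ε)/(1.54ε)) = exp(-1.29870) = 0.2729.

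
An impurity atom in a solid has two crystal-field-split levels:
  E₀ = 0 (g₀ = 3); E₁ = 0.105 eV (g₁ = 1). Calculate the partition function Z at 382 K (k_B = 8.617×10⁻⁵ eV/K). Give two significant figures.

k_BT = 8.617×10⁻⁵ × 382 K = 0.03292 eV.
Eᵢ/kT = 0, 3.190.
Z = Σ gᵢe^(−Eᵢ/kT) = 3·e^(−0) + 1·e^(−3.190) = 3.000 + 0.04117 = 3.041.

Z = 3.0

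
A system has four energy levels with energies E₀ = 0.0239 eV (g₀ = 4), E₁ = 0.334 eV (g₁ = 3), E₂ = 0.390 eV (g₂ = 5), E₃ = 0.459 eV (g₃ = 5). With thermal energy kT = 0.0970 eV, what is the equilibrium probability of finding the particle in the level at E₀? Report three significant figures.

Eᵢ/kT = 0.24639, 3.4433, 4.0206, 4.7320.
Z = Σ gᵢe^(−Eᵢ/kT) = 4·e^(−0.24639) + 3·e^(−3.4433) + 5·e^(−4.0206) + 5·e^(−4.7320) = 3.1265 + 0.095877 + 0.089711 + 0.044044 = 3.3561.
P₀ = g₀ e^(−E₀/kT) / Z = 3.1265/3.3561 = 0.932.

0.932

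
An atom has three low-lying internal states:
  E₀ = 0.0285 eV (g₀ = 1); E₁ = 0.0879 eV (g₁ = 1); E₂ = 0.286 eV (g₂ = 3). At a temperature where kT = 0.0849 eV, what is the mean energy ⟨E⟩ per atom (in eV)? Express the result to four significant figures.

Eᵢ/kT = 0.335689, 1.03534, 3.36867.
Z = Σ gᵢe^(−Eᵢ/kT) = 1·e^(−0.335689) + 1·e^(−1.03534) + 3·e^(−3.36867) = 0.714845 + 0.355106 + 0.103306 = 1.17326.
⟨E⟩ = Σ Eᵢ gᵢe^(−Eᵢ/kT) / Z = (0.0285·0.714845 + 0.0879·0.355106 + 0.286·0.103306) / 1.17326 = 0.06915 eV.

0.06915 eV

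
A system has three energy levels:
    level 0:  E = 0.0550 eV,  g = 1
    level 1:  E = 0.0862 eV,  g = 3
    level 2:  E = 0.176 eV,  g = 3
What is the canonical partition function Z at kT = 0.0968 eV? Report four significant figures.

Z = 2.285

Eᵢ/kT = 0.568182, 0.890496, 1.81818.
Z = Σ gᵢe^(−Eᵢ/kT) = 1·e^(−0.568182) + 3·e^(−0.890496) + 3·e^(−1.81818) = 0.566554 + 1.23136 + 0.486963 = 2.28488.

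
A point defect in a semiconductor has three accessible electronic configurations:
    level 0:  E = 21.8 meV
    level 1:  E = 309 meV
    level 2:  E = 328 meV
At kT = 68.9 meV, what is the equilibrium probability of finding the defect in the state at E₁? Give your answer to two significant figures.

0.015

Eᵢ/kT = 0.3164, 4.485, 4.761.
Z = Σ e^(−Eᵢ/kT) = e^(−0.3164) + e^(−4.485) + e^(−4.761) = 0.7288 + 0.01128 + 0.008557 = 0.7486.
P₁ = e^(−E₁/kT) / Z = 0.01128/0.7486 = 0.015.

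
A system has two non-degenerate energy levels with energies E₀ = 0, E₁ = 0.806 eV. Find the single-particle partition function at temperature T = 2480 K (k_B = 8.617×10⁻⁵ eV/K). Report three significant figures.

Z = 1.02

k_BT = 8.617×10⁻⁵ × 2480 K = 0.21370 eV.
Eᵢ/kT = 0, 3.7716.
Z = Σ e^(−Eᵢ/kT) = e^(−0) + e^(−3.7716) = 1.0000 + 0.023015 = 1.0230.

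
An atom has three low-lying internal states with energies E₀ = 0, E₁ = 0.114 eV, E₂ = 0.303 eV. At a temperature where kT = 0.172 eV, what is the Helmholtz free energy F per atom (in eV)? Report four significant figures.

-0.08997 eV

Eᵢ/kT = 0, 0.662791, 1.76163.
Z = Σ e^(−Eᵢ/kT) = e^(−0) + e^(−0.662791) + e^(−1.76163) = 1.00000 + 0.515411 + 0.171765 = 1.68718.
F = −kT ln Z = −0.172 × ln(1.68718) = −0.172 × 0.523058 = -0.08997 eV.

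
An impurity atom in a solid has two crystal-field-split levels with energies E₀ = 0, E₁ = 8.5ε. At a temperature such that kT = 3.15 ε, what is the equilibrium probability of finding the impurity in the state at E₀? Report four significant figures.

0.9369

Eᵢ/kT = 0, 2.69841.
Z = Σ e^(−Eᵢ/kT) = e^(−0) + e^(−2.69841) = 1.00000 + 0.0673125 = 1.06731.
P₀ = e^(−E₀/kT) / Z = 1.00000/1.06731 = 0.9369.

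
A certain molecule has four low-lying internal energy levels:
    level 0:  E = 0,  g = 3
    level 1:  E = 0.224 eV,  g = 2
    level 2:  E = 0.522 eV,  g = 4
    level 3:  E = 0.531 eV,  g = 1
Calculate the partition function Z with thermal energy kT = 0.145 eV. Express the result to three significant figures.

Eᵢ/kT = 0, 1.5448, 3.6000, 3.6621.
Z = Σ gᵢe^(−Eᵢ/kT) = 3·e^(−0) + 2·e^(−1.5448) + 4·e^(−3.6000) + 1·e^(−3.6621) = 3.0000 + 0.42671 + 0.10929 + 0.025679 = 3.5617.

Z = 3.56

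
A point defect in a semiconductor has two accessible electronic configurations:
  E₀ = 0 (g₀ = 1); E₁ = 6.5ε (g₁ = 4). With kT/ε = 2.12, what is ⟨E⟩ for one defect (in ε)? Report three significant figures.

1.02 ε

Eᵢ/kT = 0, 3.0660.
Z = Σ gᵢe^(−Eᵢ/kT) = 1·e^(−0) + 4·e^(−3.0660) = 1.0000 + 0.18643 = 1.1864.
⟨E⟩ = Σ Eᵢ gᵢe^(−Eᵢ/kT) / Z = (0·1.0000 + 6.5·0.18643) / 1.1864 = 1.02 ε.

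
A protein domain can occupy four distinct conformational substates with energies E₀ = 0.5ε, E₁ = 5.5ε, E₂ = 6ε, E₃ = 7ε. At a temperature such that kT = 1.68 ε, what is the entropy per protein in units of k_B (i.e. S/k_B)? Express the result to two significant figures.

Eᵢ/kT = 0.2976, 3.274, 3.571, 4.167.
Z = Σ e^(−Eᵢ/kT) = e^(−0.2976) + e^(−3.274) + e^(−3.571) + e^(−4.167) = 0.7426 + 0.03785 + 0.02813 + 0.01550 = 0.8241.
⟨E⟩ = Σ EᵢPᵢ = 1.040 ε.
S/k_B = ln Z + ⟨E⟩/kT = ln(0.8241) + 1.040/1.68 = -0.1935 + 0.6190 = 0.43.

0.43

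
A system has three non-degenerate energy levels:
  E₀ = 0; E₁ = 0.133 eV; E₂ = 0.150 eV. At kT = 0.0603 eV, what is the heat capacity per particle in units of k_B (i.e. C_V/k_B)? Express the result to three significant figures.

0.738

Eᵢ/kT = 0, 2.2056, 2.4876.
Z = Σ e^(−Eᵢ/kT) = e^(−0) + e^(−2.2056) + e^(−2.4876) = 1.0000 + 0.11018 + 0.083109 = 1.1933.
⟨E⟩ = 0.022727 eV, ⟨E²⟩ = 0.0032003 eV².
C_V/k_B = (⟨E²⟩ − ⟨E⟩²)/(kT)² = (0.0032003 − 0.00051652)/0.0036361 = 0.738.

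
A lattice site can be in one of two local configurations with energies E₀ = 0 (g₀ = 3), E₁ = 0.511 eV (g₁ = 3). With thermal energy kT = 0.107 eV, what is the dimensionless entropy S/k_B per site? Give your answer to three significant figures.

1.15

Eᵢ/kT = 0, 4.7757.
Z = Σ gᵢe^(−Eᵢ/kT) = 3·e^(−0) + 3·e^(−4.7757) = 3.0000 + 0.025297 = 3.0253.
⟨E⟩ = Σ EᵢPᵢ = 0.0042729 eV.
S/k_B = ln Z + ⟨E⟩/kT = ln(3.0253) + 0.0042729/0.107 = 1.1070 + 0.039934 = 1.15.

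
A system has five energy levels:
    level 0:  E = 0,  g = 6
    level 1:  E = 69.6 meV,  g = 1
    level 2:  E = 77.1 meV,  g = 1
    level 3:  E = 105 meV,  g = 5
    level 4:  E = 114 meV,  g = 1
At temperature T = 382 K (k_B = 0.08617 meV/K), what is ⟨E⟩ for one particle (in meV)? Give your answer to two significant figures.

k_BT = 0.08617 × 382 K = 32.92 meV.
Eᵢ/kT = 0, 2.114, 2.342, 3.190, 3.463.
Z = Σ gᵢe^(−Eᵢ/kT) = 6·e^(−0) + 1·e^(−2.114) + 1·e^(−2.342) + 5·e^(−3.190) + 1·e^(−3.463) = 6.000 + 0.1208 + 0.09614 + 0.2059 + 0.03134 = 6.454.
⟨E⟩ = Σ Eᵢ gᵢe^(−Eᵢ/kT) / Z = (0·6.000 + 69.6·0.1208 + 77.1·0.09614 + 105·0.2059 + 114·0.03134) / 6.454 = 6.4 meV.

6.4 meV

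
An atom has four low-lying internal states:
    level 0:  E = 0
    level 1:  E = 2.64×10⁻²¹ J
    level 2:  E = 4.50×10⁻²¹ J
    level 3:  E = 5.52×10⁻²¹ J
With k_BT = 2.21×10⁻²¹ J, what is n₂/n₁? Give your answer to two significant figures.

n₂/n₁ = exp[−(E₂−E₁)/kT] = exp(−(1.86 ×10⁻²¹ J)/(2.21 ×10⁻²¹ J)) = exp(-0.8416) = 0.43.

0.43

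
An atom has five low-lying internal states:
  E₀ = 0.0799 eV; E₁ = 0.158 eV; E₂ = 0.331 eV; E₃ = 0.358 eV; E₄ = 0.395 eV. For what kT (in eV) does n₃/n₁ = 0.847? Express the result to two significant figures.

1.2 eV

n₃/n₁ = exp[−(E₃−E₁)/kT] = 0.847.
⇒ (E₃−E₁)/kT = ln(1/0.847) = ln(1.181) = 0.1664.
kT = 0.200 eV / 0.1664 = 1.2 eV.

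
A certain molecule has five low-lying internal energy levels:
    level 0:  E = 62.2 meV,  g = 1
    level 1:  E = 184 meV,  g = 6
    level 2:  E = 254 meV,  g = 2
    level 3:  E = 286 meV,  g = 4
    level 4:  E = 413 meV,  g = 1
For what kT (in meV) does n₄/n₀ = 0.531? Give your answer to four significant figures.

n₄/n₀ = (g₄/g₀) exp[−(E₄−E₀)/kT] = 0.531.
⇒ (E₄−E₀)/kT = ln((1/1)/0.531) = ln(1.88324) = 0.632994.
kT = 350.8 meV / 0.632994 = 554.2 meV.

554.2 meV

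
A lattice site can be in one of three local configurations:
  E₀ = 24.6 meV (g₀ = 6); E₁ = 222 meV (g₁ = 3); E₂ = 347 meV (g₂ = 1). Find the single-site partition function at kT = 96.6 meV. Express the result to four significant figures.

Eᵢ/kT = 0.254658, 2.29814, 3.59213.
Z = Σ gᵢe^(−Eᵢ/kT) = 6·e^(−0.254658) + 3·e^(−2.29814) + 1·e^(−3.59213) = 4.65109 + 0.301336 + 0.0275396 = 4.97997.

Z = 4.980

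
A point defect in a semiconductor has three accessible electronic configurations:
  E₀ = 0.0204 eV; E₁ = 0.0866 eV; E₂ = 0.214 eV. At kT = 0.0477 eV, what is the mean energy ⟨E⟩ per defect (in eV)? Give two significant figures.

Eᵢ/kT = 0.4277, 1.816, 4.486.
Z = Σ e^(−Eᵢ/kT) = e^(−0.4277) + e^(−1.816) + e^(−4.486) = 0.6520 + 0.1627 + 0.01127 = 0.8260.
⟨E⟩ = Σ Eᵢ e^(−Eᵢ/kT) / Z = (0.0204·0.6520 + 0.0866·0.1627 + 0.214·0.01127) / 0.8260 = 0.036 eV.

0.036 eV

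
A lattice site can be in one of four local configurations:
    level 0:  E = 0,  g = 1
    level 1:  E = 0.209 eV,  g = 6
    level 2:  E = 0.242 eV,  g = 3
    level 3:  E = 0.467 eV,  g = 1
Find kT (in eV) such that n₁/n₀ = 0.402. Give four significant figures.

0.07732 eV

n₁/n₀ = (g₁/g₀) exp[−(E₁−E₀)/kT] = 0.402.
⇒ (E₁−E₀)/kT = ln((6/1)/0.402) = ln(14.9254) = 2.70306.
kT = 0.209 eV / 2.70306 = 0.07732 eV.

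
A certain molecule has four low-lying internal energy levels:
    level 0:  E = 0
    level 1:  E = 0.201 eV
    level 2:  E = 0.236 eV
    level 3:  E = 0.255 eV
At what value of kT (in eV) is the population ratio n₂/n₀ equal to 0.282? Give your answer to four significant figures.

n₂/n₀ = exp[−(E₂−E₀)/kT] = 0.282.
⇒ (E₂−E₀)/kT = ln(1/0.282) = ln(3.54610) = 1.26585.
kT = 0.236 eV / 1.26585 = 0.1864 eV.

0.1864 eV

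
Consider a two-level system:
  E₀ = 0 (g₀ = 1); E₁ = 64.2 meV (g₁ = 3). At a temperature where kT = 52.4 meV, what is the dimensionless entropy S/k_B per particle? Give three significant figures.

1.21

Eᵢ/kT = 0, 1.2252.
Z = Σ gᵢe^(−Eᵢ/kT) = 1·e^(−0) + 3·e^(−1.2252) = 1.0000 + 0.88110 = 1.8811.
⟨E⟩ = Σ EᵢPᵢ = 30.071 meV.
S/k_B = ln Z + ⟨E⟩/kT = ln(1.8811) + 30.071/52.4 = 0.63186 + 0.57387 = 1.21.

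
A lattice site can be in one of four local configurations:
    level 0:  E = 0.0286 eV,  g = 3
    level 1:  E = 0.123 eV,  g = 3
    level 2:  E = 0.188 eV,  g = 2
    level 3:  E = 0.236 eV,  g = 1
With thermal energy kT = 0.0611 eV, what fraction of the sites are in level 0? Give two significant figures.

Eᵢ/kT = 0.4681, 2.013, 3.077, 3.863.
Z = Σ gᵢe^(−Eᵢ/kT) = 3·e^(−0.4681) + 3·e^(−2.013) + 2·e^(−3.077) + 1·e^(−3.863) = 1.879 + 0.4008 + 0.09219 + 0.02100 = 2.393.
P₀ = g₀ e^(−E₀/kT) / Z = 1.879/2.393 = 0.79.

0.79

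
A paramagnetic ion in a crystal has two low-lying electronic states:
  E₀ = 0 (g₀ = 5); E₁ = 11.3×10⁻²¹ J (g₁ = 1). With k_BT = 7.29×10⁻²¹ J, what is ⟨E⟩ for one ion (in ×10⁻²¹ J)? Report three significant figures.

Eᵢ/kT = 0, 1.5501.
Z = Σ gᵢe^(−Eᵢ/kT) = 5·e^(−0) + 1·e^(−1.5501) = 5.0000 + 0.21223 = 5.2122.
⟨E⟩ = Σ Eᵢ gᵢe^(−Eᵢ/kT) / Z = (0·5.0000 + 11.3·0.21223) / 5.2122 = 0.460 ×10⁻²¹ J.

0.460 ×10⁻²¹ J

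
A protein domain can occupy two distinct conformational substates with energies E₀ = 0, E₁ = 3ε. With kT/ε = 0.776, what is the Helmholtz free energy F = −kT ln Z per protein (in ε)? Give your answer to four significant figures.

Eᵢ/kT = 0, 3.86598.
Z = Σ e^(−Eᵢ/kT) = e^(−0) + e^(−3.86598) = 1.00000 + 0.0209424 = 1.02094.
F = −kT ln Z = −0.776 × ln(1.02094) = −0.776 × 0.0207238 = -0.01608 ε.

-0.01608 ε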